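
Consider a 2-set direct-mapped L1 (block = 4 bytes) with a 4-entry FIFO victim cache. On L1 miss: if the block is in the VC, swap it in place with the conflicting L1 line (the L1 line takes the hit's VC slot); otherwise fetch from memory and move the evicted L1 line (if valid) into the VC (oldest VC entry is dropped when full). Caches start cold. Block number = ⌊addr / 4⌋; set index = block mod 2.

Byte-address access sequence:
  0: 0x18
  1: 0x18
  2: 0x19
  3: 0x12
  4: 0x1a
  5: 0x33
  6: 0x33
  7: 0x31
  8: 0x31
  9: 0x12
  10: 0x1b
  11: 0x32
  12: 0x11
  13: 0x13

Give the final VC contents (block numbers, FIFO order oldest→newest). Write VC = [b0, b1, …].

VC = [6, 12]

#0 0x18→b6/s0 MISS; vc=[]
#1 0x18→b6/s0 L1-HIT; vc=[]
#2 0x19→b6/s0 L1-HIT; vc=[]
#3 0x12→b4/s0 MISS; vc=[6]
#4 0x1a→b6/s0 VC-HIT; vc=[4]
#5 0x33→b12/s0 MISS; vc=[4,6]
#6 0x33→b12/s0 L1-HIT; vc=[4,6]
#7 0x31→b12/s0 L1-HIT; vc=[4,6]
#8 0x31→b12/s0 L1-HIT; vc=[4,6]
#9 0x12→b4/s0 VC-HIT; vc=[12,6]
#10 0x1b→b6/s0 VC-HIT; vc=[12,4]
#11 0x32→b12/s0 VC-HIT; vc=[6,4]
#12 0x11→b4/s0 VC-HIT; vc=[6,12]
#13 0x13→b4/s0 L1-HIT; vc=[6,12]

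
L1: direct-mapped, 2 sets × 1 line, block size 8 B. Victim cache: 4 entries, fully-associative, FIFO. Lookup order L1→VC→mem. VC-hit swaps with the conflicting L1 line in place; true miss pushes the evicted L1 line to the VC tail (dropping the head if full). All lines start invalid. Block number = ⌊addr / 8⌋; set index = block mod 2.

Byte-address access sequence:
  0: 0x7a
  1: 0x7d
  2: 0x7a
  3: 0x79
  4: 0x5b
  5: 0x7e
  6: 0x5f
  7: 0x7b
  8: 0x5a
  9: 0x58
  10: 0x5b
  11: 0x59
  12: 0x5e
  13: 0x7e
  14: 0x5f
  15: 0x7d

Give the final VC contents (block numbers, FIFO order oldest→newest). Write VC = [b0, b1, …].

0: 0x7a (blk 15, set 1) → MISS  vc=[]
1: 0x7d (blk 15, set 1) → L1-HIT  vc=[]
2: 0x7a (blk 15, set 1) → L1-HIT  vc=[]
3: 0x79 (blk 15, set 1) → L1-HIT  vc=[]
4: 0x5b (blk 11, set 1) → MISS  vc=[15]
5: 0x7e (blk 15, set 1) → VC-HIT  vc=[11]
6: 0x5f (blk 11, set 1) → VC-HIT  vc=[15]
7: 0x7b (blk 15, set 1) → VC-HIT  vc=[11]
8: 0x5a (blk 11, set 1) → VC-HIT  vc=[15]
9: 0x58 (blk 11, set 1) → L1-HIT  vc=[15]
10: 0x5b (blk 11, set 1) → L1-HIT  vc=[15]
11: 0x59 (blk 11, set 1) → L1-HIT  vc=[15]
12: 0x5e (blk 11, set 1) → L1-HIT  vc=[15]
13: 0x7e (blk 15, set 1) → VC-HIT  vc=[11]
14: 0x5f (blk 11, set 1) → VC-HIT  vc=[15]
15: 0x7d (blk 15, set 1) → VC-HIT  vc=[11]

VC = [11]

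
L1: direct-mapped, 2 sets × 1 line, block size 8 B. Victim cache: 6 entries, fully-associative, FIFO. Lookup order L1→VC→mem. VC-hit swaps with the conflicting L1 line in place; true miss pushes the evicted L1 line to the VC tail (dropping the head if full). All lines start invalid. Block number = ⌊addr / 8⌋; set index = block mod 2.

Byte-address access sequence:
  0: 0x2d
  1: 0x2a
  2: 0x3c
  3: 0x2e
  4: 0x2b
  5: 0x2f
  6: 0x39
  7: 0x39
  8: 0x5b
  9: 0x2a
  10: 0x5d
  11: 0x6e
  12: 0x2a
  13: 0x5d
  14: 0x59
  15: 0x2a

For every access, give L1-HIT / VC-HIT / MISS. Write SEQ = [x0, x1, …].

0: 0x2d (blk 5, set 1) → MISS  vc=[]
1: 0x2a (blk 5, set 1) → L1-HIT  vc=[]
2: 0x3c (blk 7, set 1) → MISS  vc=[5]
3: 0x2e (blk 5, set 1) → VC-HIT  vc=[7]
4: 0x2b (blk 5, set 1) → L1-HIT  vc=[7]
5: 0x2f (blk 5, set 1) → L1-HIT  vc=[7]
6: 0x39 (blk 7, set 1) → VC-HIT  vc=[5]
7: 0x39 (blk 7, set 1) → L1-HIT  vc=[5]
8: 0x5b (blk 11, set 1) → MISS  vc=[5, 7]
9: 0x2a (blk 5, set 1) → VC-HIT  vc=[11, 7]
10: 0x5d (blk 11, set 1) → VC-HIT  vc=[5, 7]
11: 0x6e (blk 13, set 1) → MISS  vc=[5, 7, 11]
12: 0x2a (blk 5, set 1) → VC-HIT  vc=[13, 7, 11]
13: 0x5d (blk 11, set 1) → VC-HIT  vc=[13, 7, 5]
14: 0x59 (blk 11, set 1) → L1-HIT  vc=[13, 7, 5]
15: 0x2a (blk 5, set 1) → VC-HIT  vc=[13, 7, 11]

SEQ = [MISS, L1-HIT, MISS, VC-HIT, L1-HIT, L1-HIT, VC-HIT, L1-HIT, MISS, VC-HIT, VC-HIT, MISS, VC-HIT, VC-HIT, L1-HIT, VC-HIT]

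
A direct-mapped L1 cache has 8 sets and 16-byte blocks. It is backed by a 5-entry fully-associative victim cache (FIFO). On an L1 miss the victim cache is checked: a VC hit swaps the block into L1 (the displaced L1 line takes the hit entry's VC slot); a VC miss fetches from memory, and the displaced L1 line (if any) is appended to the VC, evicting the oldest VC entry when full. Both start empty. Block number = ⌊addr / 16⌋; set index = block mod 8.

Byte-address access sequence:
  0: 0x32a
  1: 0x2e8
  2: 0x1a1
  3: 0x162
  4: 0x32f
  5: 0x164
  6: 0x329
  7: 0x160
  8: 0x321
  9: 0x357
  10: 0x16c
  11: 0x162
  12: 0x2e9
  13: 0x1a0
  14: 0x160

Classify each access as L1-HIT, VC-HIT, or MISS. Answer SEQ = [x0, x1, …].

  [0] addr=0x32a blk=50 s=2: MISS | VC []
  [1] addr=0x2e8 blk=46 s=6: MISS | VC []
  [2] addr=0x1a1 blk=26 s=2: MISS | VC [50]
  [3] addr=0x162 blk=22 s=6: MISS | VC [50, 46]
  [4] addr=0x32f blk=50 s=2: VC-HIT | VC [26, 46]
  [5] addr=0x164 blk=22 s=6: L1-HIT | VC [26, 46]
  [6] addr=0x329 blk=50 s=2: L1-HIT | VC [26, 46]
  [7] addr=0x160 blk=22 s=6: L1-HIT | VC [26, 46]
  [8] addr=0x321 blk=50 s=2: L1-HIT | VC [26, 46]
  [9] addr=0x357 blk=53 s=5: MISS | VC [26, 46]
  [10] addr=0x16c blk=22 s=6: L1-HIT | VC [26, 46]
  [11] addr=0x162 blk=22 s=6: L1-HIT | VC [26, 46]
  [12] addr=0x2e9 blk=46 s=6: VC-HIT | VC [26, 22]
  [13] addr=0x1a0 blk=26 s=2: VC-HIT | VC [50, 22]
  [14] addr=0x160 blk=22 s=6: VC-HIT | VC [50, 46]

SEQ = [MISS, MISS, MISS, MISS, VC-HIT, L1-HIT, L1-HIT, L1-HIT, L1-HIT, MISS, L1-HIT, L1-HIT, VC-HIT, VC-HIT, VC-HIT]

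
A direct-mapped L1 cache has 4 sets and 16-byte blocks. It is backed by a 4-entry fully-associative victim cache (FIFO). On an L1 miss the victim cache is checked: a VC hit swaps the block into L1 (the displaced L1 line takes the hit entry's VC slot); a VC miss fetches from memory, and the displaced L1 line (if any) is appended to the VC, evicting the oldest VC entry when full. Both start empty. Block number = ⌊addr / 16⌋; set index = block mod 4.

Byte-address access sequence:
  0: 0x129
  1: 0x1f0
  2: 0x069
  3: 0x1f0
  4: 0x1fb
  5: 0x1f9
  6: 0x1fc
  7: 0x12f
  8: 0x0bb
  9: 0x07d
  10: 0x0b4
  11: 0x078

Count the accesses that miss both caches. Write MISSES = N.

0: 0x129 (blk 18, set 2) → MISS  vc=[]
1: 0x1f0 (blk 31, set 3) → MISS  vc=[]
2: 0x69 (blk 6, set 2) → MISS  vc=[18]
3: 0x1f0 (blk 31, set 3) → L1-HIT  vc=[18]
4: 0x1fb (blk 31, set 3) → L1-HIT  vc=[18]
5: 0x1f9 (blk 31, set 3) → L1-HIT  vc=[18]
6: 0x1fc (blk 31, set 3) → L1-HIT  vc=[18]
7: 0x12f (blk 18, set 2) → VC-HIT  vc=[6]
8: 0xbb (blk 11, set 3) → MISS  vc=[6, 31]
9: 0x7d (blk 7, set 3) → MISS  vc=[6, 31, 11]
10: 0xb4 (blk 11, set 3) → VC-HIT  vc=[6, 31, 7]
11: 0x78 (blk 7, set 3) → VC-HIT  vc=[6, 31, 11]

MISSES = 5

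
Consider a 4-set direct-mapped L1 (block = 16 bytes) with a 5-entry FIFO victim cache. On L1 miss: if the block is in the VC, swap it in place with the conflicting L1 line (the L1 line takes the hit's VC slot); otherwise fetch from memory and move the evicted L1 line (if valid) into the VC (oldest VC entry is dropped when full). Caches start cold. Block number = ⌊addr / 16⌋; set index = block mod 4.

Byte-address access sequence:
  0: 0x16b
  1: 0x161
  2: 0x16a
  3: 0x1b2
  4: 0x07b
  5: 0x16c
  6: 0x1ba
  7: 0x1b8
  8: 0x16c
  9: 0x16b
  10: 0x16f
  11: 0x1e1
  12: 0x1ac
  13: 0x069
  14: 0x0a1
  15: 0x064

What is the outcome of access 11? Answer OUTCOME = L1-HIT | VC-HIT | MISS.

#0 0x16b→b22/s2 MISS; vc=[]
#1 0x161→b22/s2 L1-HIT; vc=[]
#2 0x16a→b22/s2 L1-HIT; vc=[]
#3 0x1b2→b27/s3 MISS; vc=[]
#4 0x7b→b7/s3 MISS; vc=[27]
#5 0x16c→b22/s2 L1-HIT; vc=[27]
#6 0x1ba→b27/s3 VC-HIT; vc=[7]
#7 0x1b8→b27/s3 L1-HIT; vc=[7]
#8 0x16c→b22/s2 L1-HIT; vc=[7]
#9 0x16b→b22/s2 L1-HIT; vc=[7]
#10 0x16f→b22/s2 L1-HIT; vc=[7]
#11 0x1e1→b30/s2 MISS; vc=[7,22]
#12 0x1ac→b26/s2 MISS; vc=[7,22,30]
#13 0x69→b6/s2 MISS; vc=[7,22,30,26]
#14 0xa1→b10/s2 MISS; vc=[7,22,30,26,6]
#15 0x64→b6/s2 VC-HIT; vc=[7,22,30,26,10]

OUTCOME = MISS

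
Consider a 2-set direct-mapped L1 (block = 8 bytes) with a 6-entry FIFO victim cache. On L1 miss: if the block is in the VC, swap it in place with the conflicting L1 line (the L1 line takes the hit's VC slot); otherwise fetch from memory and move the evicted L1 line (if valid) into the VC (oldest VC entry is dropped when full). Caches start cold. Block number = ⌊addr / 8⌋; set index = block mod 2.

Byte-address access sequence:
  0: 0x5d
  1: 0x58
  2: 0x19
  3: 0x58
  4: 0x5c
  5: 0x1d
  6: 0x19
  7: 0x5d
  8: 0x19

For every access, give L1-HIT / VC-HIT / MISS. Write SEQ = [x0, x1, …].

SEQ = [MISS, L1-HIT, MISS, VC-HIT, L1-HIT, VC-HIT, L1-HIT, VC-HIT, VC-HIT]

#0 0x5d→b11/s1 MISS; vc=[]
#1 0x58→b11/s1 L1-HIT; vc=[]
#2 0x19→b3/s1 MISS; vc=[11]
#3 0x58→b11/s1 VC-HIT; vc=[3]
#4 0x5c→b11/s1 L1-HIT; vc=[3]
#5 0x1d→b3/s1 VC-HIT; vc=[11]
#6 0x19→b3/s1 L1-HIT; vc=[11]
#7 0x5d→b11/s1 VC-HIT; vc=[3]
#8 0x19→b3/s1 VC-HIT; vc=[11]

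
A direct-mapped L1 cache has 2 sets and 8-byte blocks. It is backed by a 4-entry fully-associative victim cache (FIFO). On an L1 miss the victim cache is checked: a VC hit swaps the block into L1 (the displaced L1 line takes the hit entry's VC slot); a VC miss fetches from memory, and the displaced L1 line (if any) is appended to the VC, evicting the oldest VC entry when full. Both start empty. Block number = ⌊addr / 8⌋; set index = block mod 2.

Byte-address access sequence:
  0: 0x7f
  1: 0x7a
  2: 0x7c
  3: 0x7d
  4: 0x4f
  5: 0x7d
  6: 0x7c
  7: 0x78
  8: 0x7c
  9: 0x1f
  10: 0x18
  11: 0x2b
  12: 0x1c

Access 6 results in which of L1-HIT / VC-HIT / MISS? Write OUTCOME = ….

  [0] addr=0x7f blk=15 s=1: MISS | VC []
  [1] addr=0x7a blk=15 s=1: L1-HIT | VC []
  [2] addr=0x7c blk=15 s=1: L1-HIT | VC []
  [3] addr=0x7d blk=15 s=1: L1-HIT | VC []
  [4] addr=0x4f blk=9 s=1: MISS | VC [15]
  [5] addr=0x7d blk=15 s=1: VC-HIT | VC [9]
  [6] addr=0x7c blk=15 s=1: L1-HIT | VC [9]
  [7] addr=0x78 blk=15 s=1: L1-HIT | VC [9]
  [8] addr=0x7c blk=15 s=1: L1-HIT | VC [9]
  [9] addr=0x1f blk=3 s=1: MISS | VC [9, 15]
  [10] addr=0x18 blk=3 s=1: L1-HIT | VC [9, 15]
  [11] addr=0x2b blk=5 s=1: MISS | VC [9, 15, 3]
  [12] addr=0x1c blk=3 s=1: VC-HIT | VC [9, 15, 5]

OUTCOME = L1-HIT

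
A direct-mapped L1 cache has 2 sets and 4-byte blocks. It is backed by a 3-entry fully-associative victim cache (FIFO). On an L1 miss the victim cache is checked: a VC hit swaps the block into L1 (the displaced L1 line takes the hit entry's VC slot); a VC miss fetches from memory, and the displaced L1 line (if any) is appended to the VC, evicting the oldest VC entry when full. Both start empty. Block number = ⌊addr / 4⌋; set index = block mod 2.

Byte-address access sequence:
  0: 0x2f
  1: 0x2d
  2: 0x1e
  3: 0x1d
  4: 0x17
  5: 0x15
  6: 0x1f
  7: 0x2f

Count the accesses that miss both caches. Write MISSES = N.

MISSES = 3

  [0] addr=0x2f blk=11 s=1: MISS | VC []
  [1] addr=0x2d blk=11 s=1: L1-HIT | VC []
  [2] addr=0x1e blk=7 s=1: MISS | VC [11]
  [3] addr=0x1d blk=7 s=1: L1-HIT | VC [11]
  [4] addr=0x17 blk=5 s=1: MISS | VC [11, 7]
  [5] addr=0x15 blk=5 s=1: L1-HIT | VC [11, 7]
  [6] addr=0x1f blk=7 s=1: VC-HIT | VC [11, 5]
  [7] addr=0x2f blk=11 s=1: VC-HIT | VC [7, 5]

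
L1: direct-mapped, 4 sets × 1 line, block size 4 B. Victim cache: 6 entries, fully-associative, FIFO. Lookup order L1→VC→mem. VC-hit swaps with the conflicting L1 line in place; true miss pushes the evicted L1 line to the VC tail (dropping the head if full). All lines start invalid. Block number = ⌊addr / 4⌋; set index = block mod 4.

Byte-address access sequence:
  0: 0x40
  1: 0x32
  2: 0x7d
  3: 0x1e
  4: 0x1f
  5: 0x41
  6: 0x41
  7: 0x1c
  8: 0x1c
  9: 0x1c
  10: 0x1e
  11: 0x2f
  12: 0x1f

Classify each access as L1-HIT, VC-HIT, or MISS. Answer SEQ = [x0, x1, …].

  [0] addr=0x40 blk=16 s=0: MISS | VC []
  [1] addr=0x32 blk=12 s=0: MISS | VC [16]
  [2] addr=0x7d blk=31 s=3: MISS | VC [16]
  [3] addr=0x1e blk=7 s=3: MISS | VC [16, 31]
  [4] addr=0x1f blk=7 s=3: L1-HIT | VC [16, 31]
  [5] addr=0x41 blk=16 s=0: VC-HIT | VC [12, 31]
  [6] addr=0x41 blk=16 s=0: L1-HIT | VC [12, 31]
  [7] addr=0x1c blk=7 s=3: L1-HIT | VC [12, 31]
  [8] addr=0x1c blk=7 s=3: L1-HIT | VC [12, 31]
  [9] addr=0x1c blk=7 s=3: L1-HIT | VC [12, 31]
  [10] addr=0x1e blk=7 s=3: L1-HIT | VC [12, 31]
  [11] addr=0x2f blk=11 s=3: MISS | VC [12, 31, 7]
  [12] addr=0x1f blk=7 s=3: VC-HIT | VC [12, 31, 11]

SEQ = [MISS, MISS, MISS, MISS, L1-HIT, VC-HIT, L1-HIT, L1-HIT, L1-HIT, L1-HIT, L1-HIT, MISS, VC-HIT]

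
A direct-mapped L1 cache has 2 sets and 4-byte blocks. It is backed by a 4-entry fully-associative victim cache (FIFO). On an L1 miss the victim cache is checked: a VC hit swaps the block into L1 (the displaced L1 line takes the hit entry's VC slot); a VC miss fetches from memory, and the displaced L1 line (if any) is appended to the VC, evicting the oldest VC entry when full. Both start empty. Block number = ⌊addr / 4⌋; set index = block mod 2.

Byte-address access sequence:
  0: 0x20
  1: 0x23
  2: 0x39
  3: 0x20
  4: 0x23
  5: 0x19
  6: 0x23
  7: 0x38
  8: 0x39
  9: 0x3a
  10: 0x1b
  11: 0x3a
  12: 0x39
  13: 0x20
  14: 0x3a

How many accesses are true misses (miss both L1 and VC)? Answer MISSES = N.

MISSES = 3

0: 0x20 (blk 8, set 0) → MISS  vc=[]
1: 0x23 (blk 8, set 0) → L1-HIT  vc=[]
2: 0x39 (blk 14, set 0) → MISS  vc=[8]
3: 0x20 (blk 8, set 0) → VC-HIT  vc=[14]
4: 0x23 (blk 8, set 0) → L1-HIT  vc=[14]
5: 0x19 (blk 6, set 0) → MISS  vc=[14, 8]
6: 0x23 (blk 8, set 0) → VC-HIT  vc=[14, 6]
7: 0x38 (blk 14, set 0) → VC-HIT  vc=[8, 6]
8: 0x39 (blk 14, set 0) → L1-HIT  vc=[8, 6]
9: 0x3a (blk 14, set 0) → L1-HIT  vc=[8, 6]
10: 0x1b (blk 6, set 0) → VC-HIT  vc=[8, 14]
11: 0x3a (blk 14, set 0) → VC-HIT  vc=[8, 6]
12: 0x39 (blk 14, set 0) → L1-HIT  vc=[8, 6]
13: 0x20 (blk 8, set 0) → VC-HIT  vc=[14, 6]
14: 0x3a (blk 14, set 0) → VC-HIT  vc=[8, 6]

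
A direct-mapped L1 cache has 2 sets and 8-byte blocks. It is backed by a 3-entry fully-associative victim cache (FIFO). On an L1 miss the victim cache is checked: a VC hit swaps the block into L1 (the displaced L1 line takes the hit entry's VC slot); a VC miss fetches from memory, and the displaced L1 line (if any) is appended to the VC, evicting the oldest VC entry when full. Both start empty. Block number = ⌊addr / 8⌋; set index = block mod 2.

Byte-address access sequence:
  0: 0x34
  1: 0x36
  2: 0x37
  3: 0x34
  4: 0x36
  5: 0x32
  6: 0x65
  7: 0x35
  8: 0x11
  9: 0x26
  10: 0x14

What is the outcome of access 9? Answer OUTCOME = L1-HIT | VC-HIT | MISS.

OUTCOME = MISS

0: 0x34 (blk 6, set 0) → MISS  vc=[]
1: 0x36 (blk 6, set 0) → L1-HIT  vc=[]
2: 0x37 (blk 6, set 0) → L1-HIT  vc=[]
3: 0x34 (blk 6, set 0) → L1-HIT  vc=[]
4: 0x36 (blk 6, set 0) → L1-HIT  vc=[]
5: 0x32 (blk 6, set 0) → L1-HIT  vc=[]
6: 0x65 (blk 12, set 0) → MISS  vc=[6]
7: 0x35 (blk 6, set 0) → VC-HIT  vc=[12]
8: 0x11 (blk 2, set 0) → MISS  vc=[12, 6]
9: 0x26 (blk 4, set 0) → MISS  vc=[12, 6, 2]
10: 0x14 (blk 2, set 0) → VC-HIT  vc=[12, 6, 4]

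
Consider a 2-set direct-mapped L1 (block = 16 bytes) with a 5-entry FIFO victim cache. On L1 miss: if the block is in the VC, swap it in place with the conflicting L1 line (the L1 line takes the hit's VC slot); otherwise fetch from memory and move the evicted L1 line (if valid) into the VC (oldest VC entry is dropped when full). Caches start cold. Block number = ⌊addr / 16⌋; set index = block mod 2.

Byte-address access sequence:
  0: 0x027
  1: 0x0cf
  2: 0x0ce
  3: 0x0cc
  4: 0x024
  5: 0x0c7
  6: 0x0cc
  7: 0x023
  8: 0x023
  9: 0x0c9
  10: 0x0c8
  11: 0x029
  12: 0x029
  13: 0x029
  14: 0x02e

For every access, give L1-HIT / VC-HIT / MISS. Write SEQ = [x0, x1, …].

  [0] addr=0x27 blk=2 s=0: MISS | VC []
  [1] addr=0xcf blk=12 s=0: MISS | VC [2]
  [2] addr=0xce blk=12 s=0: L1-HIT | VC [2]
  [3] addr=0xcc blk=12 s=0: L1-HIT | VC [2]
  [4] addr=0x24 blk=2 s=0: VC-HIT | VC [12]
  [5] addr=0xc7 blk=12 s=0: VC-HIT | VC [2]
  [6] addr=0xcc blk=12 s=0: L1-HIT | VC [2]
  [7] addr=0x23 blk=2 s=0: VC-HIT | VC [12]
  [8] addr=0x23 blk=2 s=0: L1-HIT | VC [12]
  [9] addr=0xc9 blk=12 s=0: VC-HIT | VC [2]
  [10] addr=0xc8 blk=12 s=0: L1-HIT | VC [2]
  [11] addr=0x29 blk=2 s=0: VC-HIT | VC [12]
  [12] addr=0x29 blk=2 s=0: L1-HIT | VC [12]
  [13] addr=0x29 blk=2 s=0: L1-HIT | VC [12]
  [14] addr=0x2e blk=2 s=0: L1-HIT | VC [12]

SEQ = [MISS, MISS, L1-HIT, L1-HIT, VC-HIT, VC-HIT, L1-HIT, VC-HIT, L1-HIT, VC-HIT, L1-HIT, VC-HIT, L1-HIT, L1-HIT, L1-HIT]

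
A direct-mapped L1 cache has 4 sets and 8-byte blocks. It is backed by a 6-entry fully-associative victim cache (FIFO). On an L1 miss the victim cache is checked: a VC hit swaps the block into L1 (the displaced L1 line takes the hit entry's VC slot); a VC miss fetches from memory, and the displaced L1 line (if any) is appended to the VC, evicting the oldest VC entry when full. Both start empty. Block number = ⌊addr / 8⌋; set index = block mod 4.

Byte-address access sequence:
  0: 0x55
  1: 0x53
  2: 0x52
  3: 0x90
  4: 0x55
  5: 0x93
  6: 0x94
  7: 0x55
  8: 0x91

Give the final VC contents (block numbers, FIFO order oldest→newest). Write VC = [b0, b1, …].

0: 0x55 (blk 10, set 2) → MISS  vc=[]
1: 0x53 (blk 10, set 2) → L1-HIT  vc=[]
2: 0x52 (blk 10, set 2) → L1-HIT  vc=[]
3: 0x90 (blk 18, set 2) → MISS  vc=[10]
4: 0x55 (blk 10, set 2) → VC-HIT  vc=[18]
5: 0x93 (blk 18, set 2) → VC-HIT  vc=[10]
6: 0x94 (blk 18, set 2) → L1-HIT  vc=[10]
7: 0x55 (blk 10, set 2) → VC-HIT  vc=[18]
8: 0x91 (blk 18, set 2) → VC-HIT  vc=[10]

VC = [10]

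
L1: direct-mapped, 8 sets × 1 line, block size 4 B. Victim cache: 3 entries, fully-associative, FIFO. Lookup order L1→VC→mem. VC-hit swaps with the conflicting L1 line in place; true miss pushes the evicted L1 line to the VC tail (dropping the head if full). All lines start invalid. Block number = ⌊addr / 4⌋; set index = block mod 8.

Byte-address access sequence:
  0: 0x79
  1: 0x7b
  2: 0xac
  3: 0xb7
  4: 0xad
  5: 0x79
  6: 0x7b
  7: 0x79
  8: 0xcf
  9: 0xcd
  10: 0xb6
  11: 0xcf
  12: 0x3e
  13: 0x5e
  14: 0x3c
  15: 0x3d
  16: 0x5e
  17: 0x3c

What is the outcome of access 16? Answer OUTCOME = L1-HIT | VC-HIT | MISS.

#0 0x79→b30/s6 MISS; vc=[]
#1 0x7b→b30/s6 L1-HIT; vc=[]
#2 0xac→b43/s3 MISS; vc=[]
#3 0xb7→b45/s5 MISS; vc=[]
#4 0xad→b43/s3 L1-HIT; vc=[]
#5 0x79→b30/s6 L1-HIT; vc=[]
#6 0x7b→b30/s6 L1-HIT; vc=[]
#7 0x79→b30/s6 L1-HIT; vc=[]
#8 0xcf→b51/s3 MISS; vc=[43]
#9 0xcd→b51/s3 L1-HIT; vc=[43]
#10 0xb6→b45/s5 L1-HIT; vc=[43]
#11 0xcf→b51/s3 L1-HIT; vc=[43]
#12 0x3e→b15/s7 MISS; vc=[43]
#13 0x5e→b23/s7 MISS; vc=[43,15]
#14 0x3c→b15/s7 VC-HIT; vc=[43,23]
#15 0x3d→b15/s7 L1-HIT; vc=[43,23]
#16 0x5e→b23/s7 VC-HIT; vc=[43,15]
#17 0x3c→b15/s7 VC-HIT; vc=[43,23]

OUTCOME = VC-HIT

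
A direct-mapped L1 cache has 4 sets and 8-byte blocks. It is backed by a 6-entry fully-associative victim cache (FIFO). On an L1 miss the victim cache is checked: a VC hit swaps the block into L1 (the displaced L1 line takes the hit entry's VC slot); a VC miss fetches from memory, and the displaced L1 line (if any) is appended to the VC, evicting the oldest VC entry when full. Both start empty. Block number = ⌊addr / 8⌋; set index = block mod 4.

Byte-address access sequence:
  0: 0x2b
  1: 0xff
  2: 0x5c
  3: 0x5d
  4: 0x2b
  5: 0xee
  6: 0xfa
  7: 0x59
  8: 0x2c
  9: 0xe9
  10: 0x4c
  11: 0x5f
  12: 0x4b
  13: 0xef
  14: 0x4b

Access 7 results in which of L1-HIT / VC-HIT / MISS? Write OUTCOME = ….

  [0] addr=0x2b blk=5 s=1: MISS | VC []
  [1] addr=0xff blk=31 s=3: MISS | VC []
  [2] addr=0x5c blk=11 s=3: MISS | VC [31]
  [3] addr=0x5d blk=11 s=3: L1-HIT | VC [31]
  [4] addr=0x2b blk=5 s=1: L1-HIT | VC [31]
  [5] addr=0xee blk=29 s=1: MISS | VC [31, 5]
  [6] addr=0xfa blk=31 s=3: VC-HIT | VC [11, 5]
  [7] addr=0x59 blk=11 s=3: VC-HIT | VC [31, 5]
  [8] addr=0x2c blk=5 s=1: VC-HIT | VC [31, 29]
  [9] addr=0xe9 blk=29 s=1: VC-HIT | VC [31, 5]
  [10] addr=0x4c blk=9 s=1: MISS | VC [31, 5, 29]
  [11] addr=0x5f blk=11 s=3: L1-HIT | VC [31, 5, 29]
  [12] addr=0x4b blk=9 s=1: L1-HIT | VC [31, 5, 29]
  [13] addr=0xef blk=29 s=1: VC-HIT | VC [31, 5, 9]
  [14] addr=0x4b blk=9 s=1: VC-HIT | VC [31, 5, 29]

OUTCOME = VC-HIT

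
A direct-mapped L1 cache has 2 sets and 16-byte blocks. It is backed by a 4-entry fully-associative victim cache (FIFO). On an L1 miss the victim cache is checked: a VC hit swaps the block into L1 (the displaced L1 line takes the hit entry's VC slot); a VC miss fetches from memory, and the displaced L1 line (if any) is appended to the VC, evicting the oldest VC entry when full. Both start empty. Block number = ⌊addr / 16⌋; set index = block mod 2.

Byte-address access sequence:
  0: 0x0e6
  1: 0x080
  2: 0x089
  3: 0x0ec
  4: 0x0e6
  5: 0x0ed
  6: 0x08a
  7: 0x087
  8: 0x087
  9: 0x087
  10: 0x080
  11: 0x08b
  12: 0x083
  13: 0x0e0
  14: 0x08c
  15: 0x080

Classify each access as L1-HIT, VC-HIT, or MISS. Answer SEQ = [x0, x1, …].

SEQ = [MISS, MISS, L1-HIT, VC-HIT, L1-HIT, L1-HIT, VC-HIT, L1-HIT, L1-HIT, L1-HIT, L1-HIT, L1-HIT, L1-HIT, VC-HIT, VC-HIT, L1-HIT]

  [0] addr=0xe6 blk=14 s=0: MISS | VC []
  [1] addr=0x80 blk=8 s=0: MISS | VC [14]
  [2] addr=0x89 blk=8 s=0: L1-HIT | VC [14]
  [3] addr=0xec blk=14 s=0: VC-HIT | VC [8]
  [4] addr=0xe6 blk=14 s=0: L1-HIT | VC [8]
  [5] addr=0xed blk=14 s=0: L1-HIT | VC [8]
  [6] addr=0x8a blk=8 s=0: VC-HIT | VC [14]
  [7] addr=0x87 blk=8 s=0: L1-HIT | VC [14]
  [8] addr=0x87 blk=8 s=0: L1-HIT | VC [14]
  [9] addr=0x87 blk=8 s=0: L1-HIT | VC [14]
  [10] addr=0x80 blk=8 s=0: L1-HIT | VC [14]
  [11] addr=0x8b blk=8 s=0: L1-HIT | VC [14]
  [12] addr=0x83 blk=8 s=0: L1-HIT | VC [14]
  [13] addr=0xe0 blk=14 s=0: VC-HIT | VC [8]
  [14] addr=0x8c blk=8 s=0: VC-HIT | VC [14]
  [15] addr=0x80 blk=8 s=0: L1-HIT | VC [14]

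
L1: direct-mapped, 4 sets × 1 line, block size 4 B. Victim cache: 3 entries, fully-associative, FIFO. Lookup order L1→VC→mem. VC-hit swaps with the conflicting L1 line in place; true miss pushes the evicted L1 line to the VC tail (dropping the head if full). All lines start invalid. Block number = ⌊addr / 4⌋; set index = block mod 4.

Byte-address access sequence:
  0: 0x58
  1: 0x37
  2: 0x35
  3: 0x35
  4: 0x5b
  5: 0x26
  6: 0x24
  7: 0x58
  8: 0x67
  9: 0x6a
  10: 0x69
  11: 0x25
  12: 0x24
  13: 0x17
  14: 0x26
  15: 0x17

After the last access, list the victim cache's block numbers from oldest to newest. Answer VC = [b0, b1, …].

VC = [25, 22, 9]

  [0] addr=0x58 blk=22 s=2: MISS | VC []
  [1] addr=0x37 blk=13 s=1: MISS | VC []
  [2] addr=0x35 blk=13 s=1: L1-HIT | VC []
  [3] addr=0x35 blk=13 s=1: L1-HIT | VC []
  [4] addr=0x5b blk=22 s=2: L1-HIT | VC []
  [5] addr=0x26 blk=9 s=1: MISS | VC [13]
  [6] addr=0x24 blk=9 s=1: L1-HIT | VC [13]
  [7] addr=0x58 blk=22 s=2: L1-HIT | VC [13]
  [8] addr=0x67 blk=25 s=1: MISS | VC [13, 9]
  [9] addr=0x6a blk=26 s=2: MISS | VC [13, 9, 22]
  [10] addr=0x69 blk=26 s=2: L1-HIT | VC [13, 9, 22]
  [11] addr=0x25 blk=9 s=1: VC-HIT | VC [13, 25, 22]
  [12] addr=0x24 blk=9 s=1: L1-HIT | VC [13, 25, 22]
  [13] addr=0x17 blk=5 s=1: MISS | VC [25, 22, 9]
  [14] addr=0x26 blk=9 s=1: VC-HIT | VC [25, 22, 5]
  [15] addr=0x17 blk=5 s=1: VC-HIT | VC [25, 22, 9]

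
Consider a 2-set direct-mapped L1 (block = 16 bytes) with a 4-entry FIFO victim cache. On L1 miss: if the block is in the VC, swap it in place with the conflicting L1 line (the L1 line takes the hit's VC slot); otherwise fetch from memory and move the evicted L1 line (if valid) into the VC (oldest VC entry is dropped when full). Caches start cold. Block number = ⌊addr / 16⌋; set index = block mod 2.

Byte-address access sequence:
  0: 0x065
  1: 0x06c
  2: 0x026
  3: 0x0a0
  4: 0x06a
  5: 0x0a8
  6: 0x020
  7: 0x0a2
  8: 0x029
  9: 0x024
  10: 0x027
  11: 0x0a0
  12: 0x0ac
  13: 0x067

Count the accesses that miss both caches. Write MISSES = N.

0: 0x65 (blk 6, set 0) → MISS  vc=[]
1: 0x6c (blk 6, set 0) → L1-HIT  vc=[]
2: 0x26 (blk 2, set 0) → MISS  vc=[6]
3: 0xa0 (blk 10, set 0) → MISS  vc=[6, 2]
4: 0x6a (blk 6, set 0) → VC-HIT  vc=[10, 2]
5: 0xa8 (blk 10, set 0) → VC-HIT  vc=[6, 2]
6: 0x20 (blk 2, set 0) → VC-HIT  vc=[6, 10]
7: 0xa2 (blk 10, set 0) → VC-HIT  vc=[6, 2]
8: 0x29 (blk 2, set 0) → VC-HIT  vc=[6, 10]
9: 0x24 (blk 2, set 0) → L1-HIT  vc=[6, 10]
10: 0x27 (blk 2, set 0) → L1-HIT  vc=[6, 10]
11: 0xa0 (blk 10, set 0) → VC-HIT  vc=[6, 2]
12: 0xac (blk 10, set 0) → L1-HIT  vc=[6, 2]
13: 0x67 (blk 6, set 0) → VC-HIT  vc=[10, 2]

MISSES = 3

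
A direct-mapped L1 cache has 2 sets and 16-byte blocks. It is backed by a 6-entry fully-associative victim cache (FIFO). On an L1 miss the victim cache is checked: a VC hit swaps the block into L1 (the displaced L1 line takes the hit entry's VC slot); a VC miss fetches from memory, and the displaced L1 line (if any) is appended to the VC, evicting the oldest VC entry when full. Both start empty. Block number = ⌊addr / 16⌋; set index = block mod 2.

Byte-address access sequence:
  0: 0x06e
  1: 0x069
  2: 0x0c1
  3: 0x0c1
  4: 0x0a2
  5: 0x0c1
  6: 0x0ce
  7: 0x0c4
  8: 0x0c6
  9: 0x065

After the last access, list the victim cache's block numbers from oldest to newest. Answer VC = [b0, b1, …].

#0 0x6e→b6/s0 MISS; vc=[]
#1 0x69→b6/s0 L1-HIT; vc=[]
#2 0xc1→b12/s0 MISS; vc=[6]
#3 0xc1→b12/s0 L1-HIT; vc=[6]
#4 0xa2→b10/s0 MISS; vc=[6,12]
#5 0xc1→b12/s0 VC-HIT; vc=[6,10]
#6 0xce→b12/s0 L1-HIT; vc=[6,10]
#7 0xc4→b12/s0 L1-HIT; vc=[6,10]
#8 0xc6→b12/s0 L1-HIT; vc=[6,10]
#9 0x65→b6/s0 VC-HIT; vc=[12,10]

VC = [12, 10]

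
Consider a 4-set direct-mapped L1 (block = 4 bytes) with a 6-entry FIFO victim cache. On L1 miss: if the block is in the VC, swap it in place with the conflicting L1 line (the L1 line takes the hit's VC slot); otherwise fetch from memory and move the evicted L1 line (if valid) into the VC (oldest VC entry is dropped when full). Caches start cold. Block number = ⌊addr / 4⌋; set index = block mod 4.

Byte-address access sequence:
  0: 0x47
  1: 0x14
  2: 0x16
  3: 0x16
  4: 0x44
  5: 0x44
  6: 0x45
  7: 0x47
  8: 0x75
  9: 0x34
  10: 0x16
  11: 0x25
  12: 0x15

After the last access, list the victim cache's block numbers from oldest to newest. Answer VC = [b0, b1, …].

#0 0x47→b17/s1 MISS; vc=[]
#1 0x14→b5/s1 MISS; vc=[17]
#2 0x16→b5/s1 L1-HIT; vc=[17]
#3 0x16→b5/s1 L1-HIT; vc=[17]
#4 0x44→b17/s1 VC-HIT; vc=[5]
#5 0x44→b17/s1 L1-HIT; vc=[5]
#6 0x45→b17/s1 L1-HIT; vc=[5]
#7 0x47→b17/s1 L1-HIT; vc=[5]
#8 0x75→b29/s1 MISS; vc=[5,17]
#9 0x34→b13/s1 MISS; vc=[5,17,29]
#10 0x16→b5/s1 VC-HIT; vc=[13,17,29]
#11 0x25→b9/s1 MISS; vc=[13,17,29,5]
#12 0x15→b5/s1 VC-HIT; vc=[13,17,29,9]

VC = [13, 17, 29, 9]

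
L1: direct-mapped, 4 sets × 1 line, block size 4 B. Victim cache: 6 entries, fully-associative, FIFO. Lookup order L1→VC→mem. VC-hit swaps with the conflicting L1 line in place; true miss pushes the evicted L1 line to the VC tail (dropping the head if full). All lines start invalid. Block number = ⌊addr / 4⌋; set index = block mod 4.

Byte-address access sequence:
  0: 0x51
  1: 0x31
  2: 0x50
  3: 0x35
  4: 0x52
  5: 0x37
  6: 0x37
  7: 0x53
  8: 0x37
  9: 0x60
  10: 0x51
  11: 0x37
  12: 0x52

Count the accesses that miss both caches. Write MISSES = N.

  [0] addr=0x51 blk=20 s=0: MISS | VC []
  [1] addr=0x31 blk=12 s=0: MISS | VC [20]
  [2] addr=0x50 blk=20 s=0: VC-HIT | VC [12]
  [3] addr=0x35 blk=13 s=1: MISS | VC [12]
  [4] addr=0x52 blk=20 s=0: L1-HIT | VC [12]
  [5] addr=0x37 blk=13 s=1: L1-HIT | VC [12]
  [6] addr=0x37 blk=13 s=1: L1-HIT | VC [12]
  [7] addr=0x53 blk=20 s=0: L1-HIT | VC [12]
  [8] addr=0x37 blk=13 s=1: L1-HIT | VC [12]
  [9] addr=0x60 blk=24 s=0: MISS | VC [12, 20]
  [10] addr=0x51 blk=20 s=0: VC-HIT | VC [12, 24]
  [11] addr=0x37 blk=13 s=1: L1-HIT | VC [12, 24]
  [12] addr=0x52 blk=20 s=0: L1-HIT | VC [12, 24]

MISSES = 4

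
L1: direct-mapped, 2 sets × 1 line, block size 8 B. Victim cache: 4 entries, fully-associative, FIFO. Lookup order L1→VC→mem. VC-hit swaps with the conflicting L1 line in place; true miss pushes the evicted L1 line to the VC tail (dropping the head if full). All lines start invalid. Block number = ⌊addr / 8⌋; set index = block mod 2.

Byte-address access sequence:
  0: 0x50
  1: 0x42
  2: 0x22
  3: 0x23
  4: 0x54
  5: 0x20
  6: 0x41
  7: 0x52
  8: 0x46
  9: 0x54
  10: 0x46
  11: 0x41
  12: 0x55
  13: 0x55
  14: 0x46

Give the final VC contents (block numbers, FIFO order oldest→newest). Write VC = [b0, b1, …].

0: 0x50 (blk 10, set 0) → MISS  vc=[]
1: 0x42 (blk 8, set 0) → MISS  vc=[10]
2: 0x22 (blk 4, set 0) → MISS  vc=[10, 8]
3: 0x23 (blk 4, set 0) → L1-HIT  vc=[10, 8]
4: 0x54 (blk 10, set 0) → VC-HIT  vc=[4, 8]
5: 0x20 (blk 4, set 0) → VC-HIT  vc=[10, 8]
6: 0x41 (blk 8, set 0) → VC-HIT  vc=[10, 4]
7: 0x52 (blk 10, set 0) → VC-HIT  vc=[8, 4]
8: 0x46 (blk 8, set 0) → VC-HIT  vc=[10, 4]
9: 0x54 (blk 10, set 0) → VC-HIT  vc=[8, 4]
10: 0x46 (blk 8, set 0) → VC-HIT  vc=[10, 4]
11: 0x41 (blk 8, set 0) → L1-HIT  vc=[10, 4]
12: 0x55 (blk 10, set 0) → VC-HIT  vc=[8, 4]
13: 0x55 (blk 10, set 0) → L1-HIT  vc=[8, 4]
14: 0x46 (blk 8, set 0) → VC-HIT  vc=[10, 4]

VC = [10, 4]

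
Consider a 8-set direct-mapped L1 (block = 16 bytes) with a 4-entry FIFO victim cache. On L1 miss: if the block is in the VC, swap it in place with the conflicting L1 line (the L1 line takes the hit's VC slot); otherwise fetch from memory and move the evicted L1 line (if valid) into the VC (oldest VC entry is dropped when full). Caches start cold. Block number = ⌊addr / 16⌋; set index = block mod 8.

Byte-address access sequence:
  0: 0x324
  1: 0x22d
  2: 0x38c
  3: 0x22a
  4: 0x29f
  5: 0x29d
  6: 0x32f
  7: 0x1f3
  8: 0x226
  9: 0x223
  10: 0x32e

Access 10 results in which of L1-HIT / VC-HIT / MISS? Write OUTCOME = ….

OUTCOME = VC-HIT

0: 0x324 (blk 50, set 2) → MISS  vc=[]
1: 0x22d (blk 34, set 2) → MISS  vc=[50]
2: 0x38c (blk 56, set 0) → MISS  vc=[50]
3: 0x22a (blk 34, set 2) → L1-HIT  vc=[50]
4: 0x29f (blk 41, set 1) → MISS  vc=[50]
5: 0x29d (blk 41, set 1) → L1-HIT  vc=[50]
6: 0x32f (blk 50, set 2) → VC-HIT  vc=[34]
7: 0x1f3 (blk 31, set 7) → MISS  vc=[34]
8: 0x226 (blk 34, set 2) → VC-HIT  vc=[50]
9: 0x223 (blk 34, set 2) → L1-HIT  vc=[50]
10: 0x32e (blk 50, set 2) → VC-HIT  vc=[34]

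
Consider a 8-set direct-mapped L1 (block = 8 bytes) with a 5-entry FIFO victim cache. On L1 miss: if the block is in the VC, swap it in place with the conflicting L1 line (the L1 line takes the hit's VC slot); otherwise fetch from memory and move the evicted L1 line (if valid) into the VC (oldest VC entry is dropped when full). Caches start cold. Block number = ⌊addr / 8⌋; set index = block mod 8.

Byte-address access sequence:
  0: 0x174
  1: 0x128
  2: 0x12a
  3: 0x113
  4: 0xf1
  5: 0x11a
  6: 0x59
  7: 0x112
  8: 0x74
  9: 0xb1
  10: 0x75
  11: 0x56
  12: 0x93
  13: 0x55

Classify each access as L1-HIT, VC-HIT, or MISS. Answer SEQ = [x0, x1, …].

  [0] addr=0x174 blk=46 s=6: MISS | VC []
  [1] addr=0x128 blk=37 s=5: MISS | VC []
  [2] addr=0x12a blk=37 s=5: L1-HIT | VC []
  [3] addr=0x113 blk=34 s=2: MISS | VC []
  [4] addr=0xf1 blk=30 s=6: MISS | VC [46]
  [5] addr=0x11a blk=35 s=3: MISS | VC [46]
  [6] addr=0x59 blk=11 s=3: MISS | VC [46, 35]
  [7] addr=0x112 blk=34 s=2: L1-HIT | VC [46, 35]
  [8] addr=0x74 blk=14 s=6: MISS | VC [46, 35, 30]
  [9] addr=0xb1 blk=22 s=6: MISS | VC [46, 35, 30, 14]
  [10] addr=0x75 blk=14 s=6: VC-HIT | VC [46, 35, 30, 22]
  [11] addr=0x56 blk=10 s=2: MISS | VC [46, 35, 30, 22, 34]
  [12] addr=0x93 blk=18 s=2: MISS | VC [35, 30, 22, 34, 10]
  [13] addr=0x55 blk=10 s=2: VC-HIT | VC [35, 30, 22, 34, 18]

SEQ = [MISS, MISS, L1-HIT, MISS, MISS, MISS, MISS, L1-HIT, MISS, MISS, VC-HIT, MISS, MISS, VC-HIT]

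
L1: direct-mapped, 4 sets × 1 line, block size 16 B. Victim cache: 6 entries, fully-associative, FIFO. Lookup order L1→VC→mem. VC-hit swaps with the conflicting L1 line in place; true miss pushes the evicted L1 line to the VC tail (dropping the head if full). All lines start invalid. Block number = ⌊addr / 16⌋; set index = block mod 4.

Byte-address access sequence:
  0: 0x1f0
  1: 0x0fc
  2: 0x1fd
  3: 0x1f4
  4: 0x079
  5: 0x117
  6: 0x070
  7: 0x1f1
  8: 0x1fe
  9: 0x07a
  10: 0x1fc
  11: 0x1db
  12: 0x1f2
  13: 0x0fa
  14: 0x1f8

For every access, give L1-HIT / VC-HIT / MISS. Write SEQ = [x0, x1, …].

#0 0x1f0→b31/s3 MISS; vc=[]
#1 0xfc→b15/s3 MISS; vc=[31]
#2 0x1fd→b31/s3 VC-HIT; vc=[15]
#3 0x1f4→b31/s3 L1-HIT; vc=[15]
#4 0x79→b7/s3 MISS; vc=[15,31]
#5 0x117→b17/s1 MISS; vc=[15,31]
#6 0x70→b7/s3 L1-HIT; vc=[15,31]
#7 0x1f1→b31/s3 VC-HIT; vc=[15,7]
#8 0x1fe→b31/s3 L1-HIT; vc=[15,7]
#9 0x7a→b7/s3 VC-HIT; vc=[15,31]
#10 0x1fc→b31/s3 VC-HIT; vc=[15,7]
#11 0x1db→b29/s1 MISS; vc=[15,7,17]
#12 0x1f2→b31/s3 L1-HIT; vc=[15,7,17]
#13 0xfa→b15/s3 VC-HIT; vc=[31,7,17]
#14 0x1f8→b31/s3 VC-HIT; vc=[15,7,17]

SEQ = [MISS, MISS, VC-HIT, L1-HIT, MISS, MISS, L1-HIT, VC-HIT, L1-HIT, VC-HIT, VC-HIT, MISS, L1-HIT, VC-HIT, VC-HIT]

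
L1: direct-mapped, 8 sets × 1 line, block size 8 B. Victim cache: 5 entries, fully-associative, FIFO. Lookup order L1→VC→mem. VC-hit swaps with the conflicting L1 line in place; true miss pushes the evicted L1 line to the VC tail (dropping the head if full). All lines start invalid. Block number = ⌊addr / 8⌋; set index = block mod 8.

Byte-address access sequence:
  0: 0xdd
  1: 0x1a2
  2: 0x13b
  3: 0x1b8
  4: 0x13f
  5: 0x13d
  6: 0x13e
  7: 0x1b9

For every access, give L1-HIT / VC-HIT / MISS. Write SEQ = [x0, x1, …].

0: 0xdd (blk 27, set 3) → MISS  vc=[]
1: 0x1a2 (blk 52, set 4) → MISS  vc=[]
2: 0x13b (blk 39, set 7) → MISS  vc=[]
3: 0x1b8 (blk 55, set 7) → MISS  vc=[39]
4: 0x13f (blk 39, set 7) → VC-HIT  vc=[55]
5: 0x13d (blk 39, set 7) → L1-HIT  vc=[55]
6: 0x13e (blk 39, set 7) → L1-HIT  vc=[55]
7: 0x1b9 (blk 55, set 7) → VC-HIT  vc=[39]

SEQ = [MISS, MISS, MISS, MISS, VC-HIT, L1-HIT, L1-HIT, VC-HIT]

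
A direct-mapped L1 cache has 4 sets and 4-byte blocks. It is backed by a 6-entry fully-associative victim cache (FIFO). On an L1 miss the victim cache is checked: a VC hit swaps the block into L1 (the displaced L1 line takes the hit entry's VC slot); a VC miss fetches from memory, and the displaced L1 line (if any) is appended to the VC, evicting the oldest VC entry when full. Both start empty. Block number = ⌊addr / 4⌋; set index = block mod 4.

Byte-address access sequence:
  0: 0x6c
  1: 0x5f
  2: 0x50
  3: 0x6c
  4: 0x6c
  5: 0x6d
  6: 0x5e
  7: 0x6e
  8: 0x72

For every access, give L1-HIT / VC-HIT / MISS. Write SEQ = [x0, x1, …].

SEQ = [MISS, MISS, MISS, VC-HIT, L1-HIT, L1-HIT, VC-HIT, VC-HIT, MISS]

0: 0x6c (blk 27, set 3) → MISS  vc=[]
1: 0x5f (blk 23, set 3) → MISS  vc=[27]
2: 0x50 (blk 20, set 0) → MISS  vc=[27]
3: 0x6c (blk 27, set 3) → VC-HIT  vc=[23]
4: 0x6c (blk 27, set 3) → L1-HIT  vc=[23]
5: 0x6d (blk 27, set 3) → L1-HIT  vc=[23]
6: 0x5e (blk 23, set 3) → VC-HIT  vc=[27]
7: 0x6e (blk 27, set 3) → VC-HIT  vc=[23]
8: 0x72 (blk 28, set 0) → MISS  vc=[23, 20]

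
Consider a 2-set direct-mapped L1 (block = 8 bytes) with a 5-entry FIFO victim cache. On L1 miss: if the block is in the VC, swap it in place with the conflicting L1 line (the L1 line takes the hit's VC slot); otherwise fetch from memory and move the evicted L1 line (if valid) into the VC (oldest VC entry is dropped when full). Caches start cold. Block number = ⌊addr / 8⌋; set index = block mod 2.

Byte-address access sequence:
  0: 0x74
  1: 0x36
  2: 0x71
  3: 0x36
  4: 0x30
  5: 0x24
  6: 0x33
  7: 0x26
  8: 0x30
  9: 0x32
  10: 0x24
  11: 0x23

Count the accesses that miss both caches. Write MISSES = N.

MISSES = 3

#0 0x74→b14/s0 MISS; vc=[]
#1 0x36→b6/s0 MISS; vc=[14]
#2 0x71→b14/s0 VC-HIT; vc=[6]
#3 0x36→b6/s0 VC-HIT; vc=[14]
#4 0x30→b6/s0 L1-HIT; vc=[14]
#5 0x24→b4/s0 MISS; vc=[14,6]
#6 0x33→b6/s0 VC-HIT; vc=[14,4]
#7 0x26→b4/s0 VC-HIT; vc=[14,6]
#8 0x30→b6/s0 VC-HIT; vc=[14,4]
#9 0x32→b6/s0 L1-HIT; vc=[14,4]
#10 0x24→b4/s0 VC-HIT; vc=[14,6]
#11 0x23→b4/s0 L1-HIT; vc=[14,6]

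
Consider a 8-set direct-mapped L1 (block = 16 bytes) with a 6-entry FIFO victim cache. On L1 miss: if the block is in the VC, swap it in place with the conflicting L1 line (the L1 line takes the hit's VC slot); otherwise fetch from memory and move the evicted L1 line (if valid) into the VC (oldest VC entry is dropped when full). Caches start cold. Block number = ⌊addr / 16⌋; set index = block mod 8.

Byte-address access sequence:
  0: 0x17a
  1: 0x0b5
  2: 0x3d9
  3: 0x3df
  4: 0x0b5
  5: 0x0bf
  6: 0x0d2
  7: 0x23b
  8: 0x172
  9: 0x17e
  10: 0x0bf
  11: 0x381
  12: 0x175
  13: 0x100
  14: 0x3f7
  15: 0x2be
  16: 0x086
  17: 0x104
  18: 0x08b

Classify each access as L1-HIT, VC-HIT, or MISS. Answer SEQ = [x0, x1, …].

#0 0x17a→b23/s7 MISS; vc=[]
#1 0xb5→b11/s3 MISS; vc=[]
#2 0x3d9→b61/s5 MISS; vc=[]
#3 0x3df→b61/s5 L1-HIT; vc=[]
#4 0xb5→b11/s3 L1-HIT; vc=[]
#5 0xbf→b11/s3 L1-HIT; vc=[]
#6 0xd2→b13/s5 MISS; vc=[61]
#7 0x23b→b35/s3 MISS; vc=[61,11]
#8 0x172→b23/s7 L1-HIT; vc=[61,11]
#9 0x17e→b23/s7 L1-HIT; vc=[61,11]
#10 0xbf→b11/s3 VC-HIT; vc=[61,35]
#11 0x381→b56/s0 MISS; vc=[61,35]
#12 0x175→b23/s7 L1-HIT; vc=[61,35]
#13 0x100→b16/s0 MISS; vc=[61,35,56]
#14 0x3f7→b63/s7 MISS; vc=[61,35,56,23]
#15 0x2be→b43/s3 MISS; vc=[61,35,56,23,11]
#16 0x86→b8/s0 MISS; vc=[61,35,56,23,11,16]
#17 0x104→b16/s0 VC-HIT; vc=[61,35,56,23,11,8]
#18 0x8b→b8/s0 VC-HIT; vc=[61,35,56,23,11,16]

SEQ = [MISS, MISS, MISS, L1-HIT, L1-HIT, L1-HIT, MISS, MISS, L1-HIT, L1-HIT, VC-HIT, MISS, L1-HIT, MISS, MISS, MISS, MISS, VC-HIT, VC-HIT]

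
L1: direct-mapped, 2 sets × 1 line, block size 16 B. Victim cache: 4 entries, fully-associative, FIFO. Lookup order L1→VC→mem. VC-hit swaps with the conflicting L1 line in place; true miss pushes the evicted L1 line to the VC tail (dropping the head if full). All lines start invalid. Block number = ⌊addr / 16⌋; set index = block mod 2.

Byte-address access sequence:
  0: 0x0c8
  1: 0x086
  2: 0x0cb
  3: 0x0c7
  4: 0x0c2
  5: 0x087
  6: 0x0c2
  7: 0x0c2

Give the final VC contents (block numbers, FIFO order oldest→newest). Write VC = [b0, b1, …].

VC = [8]

0: 0xc8 (blk 12, set 0) → MISS  vc=[]
1: 0x86 (blk 8, set 0) → MISS  vc=[12]
2: 0xcb (blk 12, set 0) → VC-HIT  vc=[8]
3: 0xc7 (blk 12, set 0) → L1-HIT  vc=[8]
4: 0xc2 (blk 12, set 0) → L1-HIT  vc=[8]
5: 0x87 (blk 8, set 0) → VC-HIT  vc=[12]
6: 0xc2 (blk 12, set 0) → VC-HIT  vc=[8]
7: 0xc2 (blk 12, set 0) → L1-HIT  vc=[8]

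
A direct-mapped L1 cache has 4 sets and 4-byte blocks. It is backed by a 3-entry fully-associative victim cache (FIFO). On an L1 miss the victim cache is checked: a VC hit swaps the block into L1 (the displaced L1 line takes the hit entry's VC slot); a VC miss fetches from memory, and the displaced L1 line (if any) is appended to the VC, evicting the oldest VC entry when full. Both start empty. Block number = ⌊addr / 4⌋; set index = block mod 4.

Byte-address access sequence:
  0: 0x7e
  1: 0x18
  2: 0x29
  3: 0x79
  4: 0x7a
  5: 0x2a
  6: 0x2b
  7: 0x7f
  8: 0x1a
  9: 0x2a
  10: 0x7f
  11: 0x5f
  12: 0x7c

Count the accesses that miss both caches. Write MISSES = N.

MISSES = 5

  [0] addr=0x7e blk=31 s=3: MISS | VC []
  [1] addr=0x18 blk=6 s=2: MISS | VC []
  [2] addr=0x29 blk=10 s=2: MISS | VC [6]
  [3] addr=0x79 blk=30 s=2: MISS | VC [6, 10]
  [4] addr=0x7a blk=30 s=2: L1-HIT | VC [6, 10]
  [5] addr=0x2a blk=10 s=2: VC-HIT | VC [6, 30]
  [6] addr=0x2b blk=10 s=2: L1-HIT | VC [6, 30]
  [7] addr=0x7f blk=31 s=3: L1-HIT | VC [6, 30]
  [8] addr=0x1a blk=6 s=2: VC-HIT | VC [10, 30]
  [9] addr=0x2a blk=10 s=2: VC-HIT | VC [6, 30]
  [10] addr=0x7f blk=31 s=3: L1-HIT | VC [6, 30]
  [11] addr=0x5f blk=23 s=3: MISS | VC [6, 30, 31]
  [12] addr=0x7c blk=31 s=3: VC-HIT | VC [6, 30, 23]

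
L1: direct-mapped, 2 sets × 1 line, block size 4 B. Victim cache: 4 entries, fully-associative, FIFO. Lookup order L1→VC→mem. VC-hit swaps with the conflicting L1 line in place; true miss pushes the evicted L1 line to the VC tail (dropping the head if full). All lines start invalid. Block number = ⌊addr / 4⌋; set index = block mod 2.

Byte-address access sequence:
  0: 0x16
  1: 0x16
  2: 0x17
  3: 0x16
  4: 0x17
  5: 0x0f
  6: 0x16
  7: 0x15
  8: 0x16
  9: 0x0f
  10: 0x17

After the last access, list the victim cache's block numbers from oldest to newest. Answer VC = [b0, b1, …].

VC = [3]

0: 0x16 (blk 5, set 1) → MISS  vc=[]
1: 0x16 (blk 5, set 1) → L1-HIT  vc=[]
2: 0x17 (blk 5, set 1) → L1-HIT  vc=[]
3: 0x16 (blk 5, set 1) → L1-HIT  vc=[]
4: 0x17 (blk 5, set 1) → L1-HIT  vc=[]
5: 0xf (blk 3, set 1) → MISS  vc=[5]
6: 0x16 (blk 5, set 1) → VC-HIT  vc=[3]
7: 0x15 (blk 5, set 1) → L1-HIT  vc=[3]
8: 0x16 (blk 5, set 1) → L1-HIT  vc=[3]
9: 0xf (blk 3, set 1) → VC-HIT  vc=[5]
10: 0x17 (blk 5, set 1) → VC-HIT  vc=[3]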